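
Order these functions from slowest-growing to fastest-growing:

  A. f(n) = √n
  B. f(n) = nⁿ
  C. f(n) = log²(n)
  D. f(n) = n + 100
C < A < D < B

Comparing growth rates:
C = log²(n) is O(log² n)
A = √n is O(√n)
D = n + 100 is O(n)
B = nⁿ is O(nⁿ)

Therefore, the order from slowest to fastest is: C < A < D < B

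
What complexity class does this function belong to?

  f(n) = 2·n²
O(n²)

The dominant term in 2·n² is 2·n², which is Θ(n²).
Constants are absorbed, so the tightest bound is O(n²).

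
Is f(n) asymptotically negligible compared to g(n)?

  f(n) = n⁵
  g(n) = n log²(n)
False

f(n) = n⁵ is O(n⁵), and g(n) = n log²(n) is O(n log² n).
Since O(n⁵) grows faster than or equal to O(n log² n), f(n) = o(g(n)) is false.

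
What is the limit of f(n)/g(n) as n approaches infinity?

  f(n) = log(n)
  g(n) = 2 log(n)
1/2

Since log(n) and 2 log(n) have the same growth rate (O(log n)),
the ratio converges to a constant: 1/2.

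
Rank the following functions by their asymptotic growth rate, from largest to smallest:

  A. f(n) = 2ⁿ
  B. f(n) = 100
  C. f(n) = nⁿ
C > A > B

Comparing growth rates:
C = nⁿ is O(nⁿ)
A = 2ⁿ is O(2ⁿ)
B = 100 is O(1)

Therefore, the order from fastest to slowest is: C > A > B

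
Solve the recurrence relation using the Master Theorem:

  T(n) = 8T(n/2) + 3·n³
Θ(n³ log n)

Master Theorem: a = 8, b = 2, f(n) = 3·n³.
Compute the critical exponent d = log₂(8) = 3.
Compare f(n) = Θ(n³) against n^d:
  k = 3 = d, so f(n) = Θ(n^d) — Case 2.
  Work is balanced across levels: T(n) = Θ(n^d log n) = Θ(n³ log n).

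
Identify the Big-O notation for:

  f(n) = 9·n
O(n)

The dominant term in 9·n is 9·n, which is Θ(n).
Constants are absorbed, so the tightest bound is O(n).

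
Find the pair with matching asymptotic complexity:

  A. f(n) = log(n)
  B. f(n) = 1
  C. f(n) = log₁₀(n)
A and C

Examining each function:
  A. log(n) is O(log n)
  B. 1 is O(1)
  C. log₁₀(n) is O(log n)

Functions A and C both have the same complexity class.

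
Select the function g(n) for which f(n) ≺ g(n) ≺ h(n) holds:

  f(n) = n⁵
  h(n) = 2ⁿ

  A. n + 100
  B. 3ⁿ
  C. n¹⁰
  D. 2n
C

We need g(n) with n⁵ = o(g(n)) and g(n) = o(2ⁿ), i.e. O(n⁵) ≺ g ≺ O(2ⁿ).
Check each option:
  A. n + 100 — O(n) does not grow strictly faster than f(n)
  B. 3ⁿ — O(3ⁿ) does not grow strictly slower than h(n)
  C. n¹⁰ — O(n¹⁰) is strictly between O(n⁵) and O(2ⁿ) ✓
  D. 2n — O(n) does not grow strictly faster than f(n)

Only option C (n¹⁰) lies strictly between.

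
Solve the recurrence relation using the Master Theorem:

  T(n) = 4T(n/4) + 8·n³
Θ(n³)

Master Theorem: a = 4, b = 4, f(n) = 8·n³.
Compute the critical exponent d = log₄(4) = 1.
Compare f(n) = Θ(n³) against n^d:
  k = 3 > d = 1, so f(n) = Ω(n^(d+ε)) — Case 3.
  Regularity: a·(n/b)^3/n^3 = a/b^3 = 4/64 < 1 ✓.
  The top-level work dominates: T(n) = Θ(f(n)) = Θ(n³).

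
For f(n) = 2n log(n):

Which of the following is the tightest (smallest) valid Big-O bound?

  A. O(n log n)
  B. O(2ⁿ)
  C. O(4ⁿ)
A

f(n) = 2n log(n) is O(n log n).
All listed options are valid Big-O bounds (upper bounds),
but O(n log n) is the tightest (smallest valid bound).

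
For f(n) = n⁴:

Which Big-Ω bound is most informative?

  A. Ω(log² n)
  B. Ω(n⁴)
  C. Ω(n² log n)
B

f(n) = n⁴ is Ω(n⁴).
All listed options are valid Big-Ω bounds (lower bounds),
but Ω(n⁴) is the tightest (largest valid bound).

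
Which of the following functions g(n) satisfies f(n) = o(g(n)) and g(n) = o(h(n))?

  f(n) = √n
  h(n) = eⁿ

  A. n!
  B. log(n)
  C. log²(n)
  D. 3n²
D

We need g(n) with √n = o(g(n)) and g(n) = o(eⁿ), i.e. O(√n) ≺ g ≺ O(eⁿ).
Check each option:
  A. n! — O(n!) does not grow strictly slower than h(n)
  B. log(n) — O(log n) does not grow strictly faster than f(n)
  C. log²(n) — O(log² n) does not grow strictly faster than f(n)
  D. 3n² — O(n²) is strictly between O(√n) and O(eⁿ) ✓

Only option D (3n²) lies strictly between.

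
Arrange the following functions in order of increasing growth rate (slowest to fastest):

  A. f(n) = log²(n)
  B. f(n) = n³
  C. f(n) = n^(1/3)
A < C < B

Comparing growth rates:
A = log²(n) is O(log² n)
C = n^(1/3) is O(n^(1/3))
B = n³ is O(n³)

Therefore, the order from slowest to fastest is: A < C < B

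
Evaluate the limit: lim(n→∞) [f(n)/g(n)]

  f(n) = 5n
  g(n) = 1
∞

Since 5n (O(n)) grows faster than 1 (O(1)),
the ratio f(n)/g(n) → ∞ as n → ∞.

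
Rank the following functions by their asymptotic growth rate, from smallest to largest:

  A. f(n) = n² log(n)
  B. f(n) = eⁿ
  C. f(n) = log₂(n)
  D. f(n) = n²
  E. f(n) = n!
C < D < A < B < E

Comparing growth rates:
C = log₂(n) is O(log n)
D = n² is O(n²)
A = n² log(n) is O(n² log n)
B = eⁿ is O(eⁿ)
E = n! is O(n!)

Therefore, the order from slowest to fastest is: C < D < A < B < E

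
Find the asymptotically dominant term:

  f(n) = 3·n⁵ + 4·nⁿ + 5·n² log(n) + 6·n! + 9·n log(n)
4·nⁿ

Looking at each term:
  - 3·n⁵ is O(n⁵)
  - 4·nⁿ is O(nⁿ)
  - 5·n² log(n) is O(n² log n)
  - 6·n! is O(n!)
  - 9·n log(n) is O(n log n)

The term 4·nⁿ (O(nⁿ)) grows fastest and dominates all others.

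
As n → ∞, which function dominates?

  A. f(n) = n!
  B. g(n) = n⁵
A

f(n) = n! is O(n!), while g(n) = n⁵ is O(n⁵).
Since O(n!) grows faster than O(n⁵), f(n) dominates.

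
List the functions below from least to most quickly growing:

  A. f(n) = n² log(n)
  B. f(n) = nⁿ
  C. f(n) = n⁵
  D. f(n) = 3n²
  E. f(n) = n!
D < A < C < E < B

Comparing growth rates:
D = 3n² is O(n²)
A = n² log(n) is O(n² log n)
C = n⁵ is O(n⁵)
E = n! is O(n!)
B = nⁿ is O(nⁿ)

Therefore, the order from slowest to fastest is: D < A < C < E < B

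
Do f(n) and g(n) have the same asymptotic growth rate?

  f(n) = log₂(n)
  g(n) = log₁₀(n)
True

f(n) = log₂(n) and g(n) = log₁₀(n) are both O(log n).
Since they have the same asymptotic growth rate, f(n) = Θ(g(n)) is true.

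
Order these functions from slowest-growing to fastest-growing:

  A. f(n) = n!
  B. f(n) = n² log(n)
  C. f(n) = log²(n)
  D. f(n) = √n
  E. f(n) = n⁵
C < D < B < E < A

Comparing growth rates:
C = log²(n) is O(log² n)
D = √n is O(√n)
B = n² log(n) is O(n² log n)
E = n⁵ is O(n⁵)
A = n! is O(n!)

Therefore, the order from slowest to fastest is: C < D < B < E < A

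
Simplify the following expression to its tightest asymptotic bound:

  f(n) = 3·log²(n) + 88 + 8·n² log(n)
Θ(n² log n)

Order the terms by growth rate: 88 ≺ 3·log²(n) ≺ 8·n² log(n).
The fastest-growing term 8·n² log(n) dominates as n → ∞; dropping its constant factor gives Θ(n² log n).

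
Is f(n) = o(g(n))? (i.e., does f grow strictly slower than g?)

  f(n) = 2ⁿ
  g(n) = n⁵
False

f(n) = 2ⁿ is O(2ⁿ), and g(n) = n⁵ is O(n⁵).
Since O(2ⁿ) grows faster than or equal to O(n⁵), f(n) = o(g(n)) is false.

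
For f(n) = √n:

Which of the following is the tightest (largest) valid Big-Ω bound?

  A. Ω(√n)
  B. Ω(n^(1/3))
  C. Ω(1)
A

f(n) = √n is Ω(√n).
All listed options are valid Big-Ω bounds (lower bounds),
but Ω(√n) is the tightest (largest valid bound).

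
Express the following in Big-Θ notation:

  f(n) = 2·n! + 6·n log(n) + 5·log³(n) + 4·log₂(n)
Θ(n!)

Order the terms by growth rate: 4·log₂(n) ≺ 5·log³(n) ≺ 6·n log(n) ≺ 2·n!.
The fastest-growing term 2·n! dominates as n → ∞; dropping its constant factor gives Θ(n!).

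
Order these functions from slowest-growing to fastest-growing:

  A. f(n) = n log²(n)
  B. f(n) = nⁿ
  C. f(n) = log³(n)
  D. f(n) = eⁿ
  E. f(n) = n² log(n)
C < A < E < D < B

Comparing growth rates:
C = log³(n) is O(log³ n)
A = n log²(n) is O(n log² n)
E = n² log(n) is O(n² log n)
D = eⁿ is O(eⁿ)
B = nⁿ is O(nⁿ)

Therefore, the order from slowest to fastest is: C < A < E < D < B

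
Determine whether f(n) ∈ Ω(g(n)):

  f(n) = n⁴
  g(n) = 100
True

f(n) = n⁴ is O(n⁴), and g(n) = 100 is O(1).
Since O(n⁴) grows at least as fast as O(1), f(n) = Ω(g(n)) is true.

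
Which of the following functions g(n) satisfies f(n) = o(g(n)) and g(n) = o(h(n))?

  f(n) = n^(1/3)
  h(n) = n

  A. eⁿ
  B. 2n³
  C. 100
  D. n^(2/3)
D

We need g(n) with n^(1/3) = o(g(n)) and g(n) = o(n), i.e. O(n^(1/3)) ≺ g ≺ O(n).
Check each option:
  A. eⁿ — O(eⁿ) does not grow strictly slower than h(n)
  B. 2n³ — O(n³) does not grow strictly slower than h(n)
  C. 100 — O(1) does not grow strictly faster than f(n)
  D. n^(2/3) — O(n^(2/3)) is strictly between O(n^(1/3)) and O(n) ✓

Only option D (n^(2/3)) lies strictly between.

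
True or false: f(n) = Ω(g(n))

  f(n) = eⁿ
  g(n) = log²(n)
True

f(n) = eⁿ is O(eⁿ), and g(n) = log²(n) is O(log² n).
Since O(eⁿ) grows at least as fast as O(log² n), f(n) = Ω(g(n)) is true.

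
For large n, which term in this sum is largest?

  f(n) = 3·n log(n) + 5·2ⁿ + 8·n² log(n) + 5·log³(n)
5·2ⁿ

Looking at each term:
  - 3·n log(n) is O(n log n)
  - 5·2ⁿ is O(2ⁿ)
  - 8·n² log(n) is O(n² log n)
  - 5·log³(n) is O(log³ n)

The term 5·2ⁿ (O(2ⁿ)) grows fastest and dominates all others.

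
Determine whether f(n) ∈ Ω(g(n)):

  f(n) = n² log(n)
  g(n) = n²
True

f(n) = n² log(n) is O(n² log n), and g(n) = n² is O(n²).
Since O(n² log n) grows at least as fast as O(n²), f(n) = Ω(g(n)) is true.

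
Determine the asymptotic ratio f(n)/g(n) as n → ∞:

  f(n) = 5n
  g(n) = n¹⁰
0

Since 5n (O(n)) grows slower than n¹⁰ (O(n¹⁰)),
the ratio f(n)/g(n) → 0 as n → ∞.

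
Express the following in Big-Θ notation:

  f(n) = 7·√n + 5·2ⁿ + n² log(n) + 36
Θ(2ⁿ)

Order the terms by growth rate: 36 ≺ 7·√n ≺ n² log(n) ≺ 5·2ⁿ.
The fastest-growing term 5·2ⁿ dominates as n → ∞; dropping its constant factor gives Θ(2ⁿ).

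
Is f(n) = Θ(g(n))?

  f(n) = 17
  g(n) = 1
True

f(n) = 17 and g(n) = 1 are both O(1).
Since they have the same asymptotic growth rate, f(n) = Θ(g(n)) is true.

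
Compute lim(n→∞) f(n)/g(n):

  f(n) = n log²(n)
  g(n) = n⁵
0

Since n log²(n) (O(n log² n)) grows slower than n⁵ (O(n⁵)),
the ratio f(n)/g(n) → 0 as n → ∞.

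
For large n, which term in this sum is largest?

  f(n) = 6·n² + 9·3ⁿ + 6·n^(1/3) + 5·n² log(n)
9·3ⁿ

Looking at each term:
  - 6·n² is O(n²)
  - 9·3ⁿ is O(3ⁿ)
  - 6·n^(1/3) is O(n^(1/3))
  - 5·n² log(n) is O(n² log n)

The term 9·3ⁿ (O(3ⁿ)) grows fastest and dominates all others.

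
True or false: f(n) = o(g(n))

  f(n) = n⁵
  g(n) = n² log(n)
False

f(n) = n⁵ is O(n⁵), and g(n) = n² log(n) is O(n² log n).
Since O(n⁵) grows faster than or equal to O(n² log n), f(n) = o(g(n)) is false.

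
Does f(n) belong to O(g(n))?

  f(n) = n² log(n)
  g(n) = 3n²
False

f(n) = n² log(n) is O(n² log n), and g(n) = 3n² is O(n²).
Since O(n² log n) grows faster than O(n²), f(n) = O(g(n)) is false.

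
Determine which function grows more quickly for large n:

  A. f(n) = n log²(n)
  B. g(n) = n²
B

f(n) = n log²(n) is O(n log² n), while g(n) = n² is O(n²).
Since O(n²) grows faster than O(n log² n), g(n) dominates.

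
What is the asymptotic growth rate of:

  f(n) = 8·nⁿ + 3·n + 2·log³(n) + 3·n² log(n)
Θ(nⁿ)

Order the terms by growth rate: 2·log³(n) ≺ 3·n ≺ 3·n² log(n) ≺ 8·nⁿ.
The fastest-growing term 8·nⁿ dominates as n → ∞; dropping its constant factor gives Θ(nⁿ).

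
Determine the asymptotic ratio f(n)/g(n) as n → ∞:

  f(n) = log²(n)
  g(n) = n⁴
0

Since log²(n) (O(log² n)) grows slower than n⁴ (O(n⁴)),
the ratio f(n)/g(n) → 0 as n → ∞.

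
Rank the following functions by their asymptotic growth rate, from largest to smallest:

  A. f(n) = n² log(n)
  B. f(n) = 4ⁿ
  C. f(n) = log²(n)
B > A > C

Comparing growth rates:
B = 4ⁿ is O(4ⁿ)
A = n² log(n) is O(n² log n)
C = log²(n) is O(log² n)

Therefore, the order from fastest to slowest is: B > A > C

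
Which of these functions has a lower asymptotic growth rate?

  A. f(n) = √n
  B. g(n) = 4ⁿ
A

f(n) = √n is O(√n), while g(n) = 4ⁿ is O(4ⁿ).
Since O(√n) grows slower than O(4ⁿ), f(n) is dominated.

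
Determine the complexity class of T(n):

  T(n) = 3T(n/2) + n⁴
Θ(n⁴)

Master Theorem: a = 3, b = 2, f(n) = n⁴.
Compute the critical exponent d = log₂(3) = 1.585.
Compare f(n) = Θ(n⁴) against n^d:
  k = 4 > d = 1.585, so f(n) = Ω(n^(d+ε)) — Case 3.
  Regularity: a·(n/b)^4/n^4 = a/b^4 = 3/16 < 1 ✓.
  The top-level work dominates: T(n) = Θ(f(n)) = Θ(n⁴).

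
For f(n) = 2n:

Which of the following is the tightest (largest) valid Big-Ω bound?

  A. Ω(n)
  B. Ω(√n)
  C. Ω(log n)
A

f(n) = 2n is Ω(n).
All listed options are valid Big-Ω bounds (lower bounds),
but Ω(n) is the tightest (largest valid bound).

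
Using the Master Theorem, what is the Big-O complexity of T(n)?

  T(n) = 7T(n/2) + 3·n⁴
Θ(n⁴)

Master Theorem: a = 7, b = 2, f(n) = 3·n⁴.
Compute the critical exponent d = log₂(7) = 2.807.
Compare f(n) = Θ(n⁴) against n^d:
  k = 4 > d = 2.807, so f(n) = Ω(n^(d+ε)) — Case 3.
  Regularity: a·(n/b)^4/n^4 = a/b^4 = 7/16 < 1 ✓.
  The top-level work dominates: T(n) = Θ(f(n)) = Θ(n⁴).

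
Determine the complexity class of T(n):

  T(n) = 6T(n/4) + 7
Θ(n^log₄(6))

Master Theorem: a = 6, b = 4, f(n) = 7.
Compute the critical exponent d = log₄(6) = 1.292.
Compare f(n) = Θ(1) against n^d:
  k = 0 < d = 1.292, so f(n) = O(n^(d-ε)) — Case 1.
  The recursion cost dominates: T(n) = Θ(n^d) = Θ(n^log₄(6)).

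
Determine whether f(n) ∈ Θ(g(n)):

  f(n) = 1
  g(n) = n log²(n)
False

f(n) = 1 is O(1), and g(n) = n log²(n) is O(n log² n).
Since they have different growth rates, f(n) = Θ(g(n)) is false.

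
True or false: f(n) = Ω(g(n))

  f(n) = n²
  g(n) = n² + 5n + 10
True

f(n) = n² and g(n) = n² + 5n + 10 are both O(n²).
Big-Ω permits equal growth rates (f ≥ c·g for some c > 0), so f(n) = Ω(g(n)) is true.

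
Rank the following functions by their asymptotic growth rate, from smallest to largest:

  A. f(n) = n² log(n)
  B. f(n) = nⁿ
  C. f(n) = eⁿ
A < C < B

Comparing growth rates:
A = n² log(n) is O(n² log n)
C = eⁿ is O(eⁿ)
B = nⁿ is O(nⁿ)

Therefore, the order from slowest to fastest is: A < C < B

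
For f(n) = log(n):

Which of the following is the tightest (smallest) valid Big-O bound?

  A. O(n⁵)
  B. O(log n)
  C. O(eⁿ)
B

f(n) = log(n) is O(log n).
All listed options are valid Big-O bounds (upper bounds),
but O(log n) is the tightest (smallest valid bound).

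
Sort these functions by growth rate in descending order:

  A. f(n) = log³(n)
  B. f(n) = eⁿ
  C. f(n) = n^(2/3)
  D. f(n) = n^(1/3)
B > C > D > A

Comparing growth rates:
B = eⁿ is O(eⁿ)
C = n^(2/3) is O(n^(2/3))
D = n^(1/3) is O(n^(1/3))
A = log³(n) is O(log³ n)

Therefore, the order from fastest to slowest is: B > C > D > A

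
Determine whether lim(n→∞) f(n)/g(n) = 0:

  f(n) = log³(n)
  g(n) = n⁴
True

f(n) = log³(n) is O(log³ n), and g(n) = n⁴ is O(n⁴).
Since O(log³ n) grows strictly slower than O(n⁴), f(n) = o(g(n)) is true.
This means lim(n→∞) f(n)/g(n) = 0.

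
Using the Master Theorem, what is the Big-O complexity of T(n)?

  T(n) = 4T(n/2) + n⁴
Θ(n⁴)

Master Theorem: a = 4, b = 2, f(n) = n⁴.
Compute the critical exponent d = log₂(4) = 2.
Compare f(n) = Θ(n⁴) against n^d:
  k = 4 > d = 2, so f(n) = Ω(n^(d+ε)) — Case 3.
  Regularity: a·(n/b)^4/n^4 = a/b^4 = 4/16 < 1 ✓.
  The top-level work dominates: T(n) = Θ(f(n)) = Θ(n⁴).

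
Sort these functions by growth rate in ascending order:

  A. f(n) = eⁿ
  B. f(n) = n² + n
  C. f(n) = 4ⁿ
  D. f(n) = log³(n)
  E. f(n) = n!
D < B < A < C < E

Comparing growth rates:
D = log³(n) is O(log³ n)
B = n² + n is O(n²)
A = eⁿ is O(eⁿ)
C = 4ⁿ is O(4ⁿ)
E = n! is O(n!)

Therefore, the order from slowest to fastest is: D < B < A < C < E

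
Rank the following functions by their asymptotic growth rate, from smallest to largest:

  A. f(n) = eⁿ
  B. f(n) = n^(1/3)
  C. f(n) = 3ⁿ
B < A < C

Comparing growth rates:
B = n^(1/3) is O(n^(1/3))
A = eⁿ is O(eⁿ)
C = 3ⁿ is O(3ⁿ)

Therefore, the order from slowest to fastest is: B < A < C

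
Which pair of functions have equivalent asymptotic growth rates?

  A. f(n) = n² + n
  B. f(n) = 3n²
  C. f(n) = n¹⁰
A and B

Examining each function:
  A. n² + n is O(n²)
  B. 3n² is O(n²)
  C. n¹⁰ is O(n¹⁰)

Functions A and B both have the same complexity class.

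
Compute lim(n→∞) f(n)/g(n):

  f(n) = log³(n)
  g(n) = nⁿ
0

Since log³(n) (O(log³ n)) grows slower than nⁿ (O(nⁿ)),
the ratio f(n)/g(n) → 0 as n → ∞.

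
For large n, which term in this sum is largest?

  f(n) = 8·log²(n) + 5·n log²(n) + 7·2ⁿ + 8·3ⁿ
8·3ⁿ

Looking at each term:
  - 8·log²(n) is O(log² n)
  - 5·n log²(n) is O(n log² n)
  - 7·2ⁿ is O(2ⁿ)
  - 8·3ⁿ is O(3ⁿ)

The term 8·3ⁿ (O(3ⁿ)) grows fastest and dominates all others.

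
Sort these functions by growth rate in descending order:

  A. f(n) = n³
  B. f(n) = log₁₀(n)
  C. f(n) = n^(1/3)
A > C > B

Comparing growth rates:
A = n³ is O(n³)
C = n^(1/3) is O(n^(1/3))
B = log₁₀(n) is O(log n)

Therefore, the order from fastest to slowest is: A > C > B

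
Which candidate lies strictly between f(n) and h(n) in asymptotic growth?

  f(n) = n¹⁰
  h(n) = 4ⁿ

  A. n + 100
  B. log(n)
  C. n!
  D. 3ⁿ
D

We need g(n) with n¹⁰ = o(g(n)) and g(n) = o(4ⁿ), i.e. O(n¹⁰) ≺ g ≺ O(4ⁿ).
Check each option:
  A. n + 100 — O(n) does not grow strictly faster than f(n)
  B. log(n) — O(log n) does not grow strictly faster than f(n)
  C. n! — O(n!) does not grow strictly slower than h(n)
  D. 3ⁿ — O(3ⁿ) is strictly between O(n¹⁰) and O(4ⁿ) ✓

Only option D (3ⁿ) lies strictly between.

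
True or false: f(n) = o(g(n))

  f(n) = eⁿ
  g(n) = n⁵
False

f(n) = eⁿ is O(eⁿ), and g(n) = n⁵ is O(n⁵).
Since O(eⁿ) grows faster than or equal to O(n⁵), f(n) = o(g(n)) is false.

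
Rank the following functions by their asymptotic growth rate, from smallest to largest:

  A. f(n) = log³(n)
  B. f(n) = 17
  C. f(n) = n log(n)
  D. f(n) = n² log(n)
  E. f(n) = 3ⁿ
B < A < C < D < E

Comparing growth rates:
B = 17 is O(1)
A = log³(n) is O(log³ n)
C = n log(n) is O(n log n)
D = n² log(n) is O(n² log n)
E = 3ⁿ is O(3ⁿ)

Therefore, the order from slowest to fastest is: B < A < C < D < E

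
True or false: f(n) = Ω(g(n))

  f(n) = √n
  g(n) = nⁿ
False

f(n) = √n is O(√n), and g(n) = nⁿ is O(nⁿ).
Since O(√n) grows slower than O(nⁿ), f(n) = Ω(g(n)) is false.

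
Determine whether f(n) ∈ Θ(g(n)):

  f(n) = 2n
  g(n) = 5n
True

f(n) = 2n and g(n) = 5n are both O(n).
Since they have the same asymptotic growth rate, f(n) = Θ(g(n)) is true.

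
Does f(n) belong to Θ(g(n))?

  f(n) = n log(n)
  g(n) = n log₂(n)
True

f(n) = n log(n) and g(n) = n log₂(n) are both O(n log n).
Since they have the same asymptotic growth rate, f(n) = Θ(g(n)) is true.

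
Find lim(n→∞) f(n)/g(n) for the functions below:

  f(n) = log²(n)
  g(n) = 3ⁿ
0

Since log²(n) (O(log² n)) grows slower than 3ⁿ (O(3ⁿ)),
the ratio f(n)/g(n) → 0 as n → ∞.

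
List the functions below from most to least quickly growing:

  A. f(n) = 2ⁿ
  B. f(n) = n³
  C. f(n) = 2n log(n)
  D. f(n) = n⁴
A > D > B > C

Comparing growth rates:
A = 2ⁿ is O(2ⁿ)
D = n⁴ is O(n⁴)
B = n³ is O(n³)
C = 2n log(n) is O(n log n)

Therefore, the order from fastest to slowest is: A > D > B > C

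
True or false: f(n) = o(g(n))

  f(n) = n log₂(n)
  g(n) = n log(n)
False

f(n) = n log₂(n) is O(n log n), and g(n) = n log(n) is O(n log n).
Since they have the same growth rate, f(n) = o(g(n)) is false.
(f = o(g) requires f to grow strictly slower, not equal.)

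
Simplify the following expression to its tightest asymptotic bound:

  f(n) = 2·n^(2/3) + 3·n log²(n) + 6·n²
Θ(n²)

Order the terms by growth rate: 2·n^(2/3) ≺ 3·n log²(n) ≺ 6·n².
The fastest-growing term 6·n² dominates as n → ∞; dropping its constant factor gives Θ(n²).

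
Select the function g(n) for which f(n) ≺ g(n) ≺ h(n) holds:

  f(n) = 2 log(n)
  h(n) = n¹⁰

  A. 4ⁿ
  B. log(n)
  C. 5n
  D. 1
C

We need g(n) with 2 log(n) = o(g(n)) and g(n) = o(n¹⁰), i.e. O(log n) ≺ g ≺ O(n¹⁰).
Check each option:
  A. 4ⁿ — O(4ⁿ) does not grow strictly slower than h(n)
  B. log(n) — O(log n) does not grow strictly faster than f(n)
  C. 5n — O(n) is strictly between O(log n) and O(n¹⁰) ✓
  D. 1 — O(1) does not grow strictly faster than f(n)

Only option C (5n) lies strictly between.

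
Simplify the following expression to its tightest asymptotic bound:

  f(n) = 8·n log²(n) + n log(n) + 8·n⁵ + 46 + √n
Θ(n⁵)

Order the terms by growth rate: 46 ≺ √n ≺ n log(n) ≺ 8·n log²(n) ≺ 8·n⁵.
The fastest-growing term 8·n⁵ dominates as n → ∞; dropping its constant factor gives Θ(n⁵).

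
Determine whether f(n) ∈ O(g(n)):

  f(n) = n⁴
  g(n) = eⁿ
True

f(n) = n⁴ is O(n⁴), and g(n) = eⁿ is O(eⁿ).
Since O(n⁴) ⊆ O(eⁿ) (f grows no faster than g), f(n) = O(g(n)) is true.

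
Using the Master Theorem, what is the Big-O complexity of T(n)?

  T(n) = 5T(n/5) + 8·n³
Θ(n³)

Master Theorem: a = 5, b = 5, f(n) = 8·n³.
Compute the critical exponent d = log₅(5) = 1.
Compare f(n) = Θ(n³) against n^d:
  k = 3 > d = 1, so f(n) = Ω(n^(d+ε)) — Case 3.
  Regularity: a·(n/b)^3/n^3 = a/b^3 = 5/125 < 1 ✓.
  The top-level work dominates: T(n) = Θ(f(n)) = Θ(n³).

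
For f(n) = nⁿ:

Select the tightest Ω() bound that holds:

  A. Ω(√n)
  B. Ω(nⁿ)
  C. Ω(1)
B

f(n) = nⁿ is Ω(nⁿ).
All listed options are valid Big-Ω bounds (lower bounds),
but Ω(nⁿ) is the tightest (largest valid bound).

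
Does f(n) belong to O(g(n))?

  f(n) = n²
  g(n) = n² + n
True

f(n) = n² and g(n) = n² + n are both O(n²).
Big-O permits equal growth rates (f ≤ c·g for some c), so f(n) = O(g(n)) is true.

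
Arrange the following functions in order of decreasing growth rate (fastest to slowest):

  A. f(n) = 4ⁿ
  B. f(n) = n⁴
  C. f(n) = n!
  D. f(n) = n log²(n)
C > A > B > D

Comparing growth rates:
C = n! is O(n!)
A = 4ⁿ is O(4ⁿ)
B = n⁴ is O(n⁴)
D = n log²(n) is O(n log² n)

Therefore, the order from fastest to slowest is: C > A > B > D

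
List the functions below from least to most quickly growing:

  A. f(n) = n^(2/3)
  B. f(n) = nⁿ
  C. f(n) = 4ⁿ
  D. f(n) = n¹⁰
A < D < C < B

Comparing growth rates:
A = n^(2/3) is O(n^(2/3))
D = n¹⁰ is O(n¹⁰)
C = 4ⁿ is O(4ⁿ)
B = nⁿ is O(nⁿ)

Therefore, the order from slowest to fastest is: A < D < C < B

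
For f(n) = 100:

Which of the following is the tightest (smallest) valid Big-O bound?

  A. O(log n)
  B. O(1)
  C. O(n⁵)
B

f(n) = 100 is O(1).
All listed options are valid Big-O bounds (upper bounds),
but O(1) is the tightest (smallest valid bound).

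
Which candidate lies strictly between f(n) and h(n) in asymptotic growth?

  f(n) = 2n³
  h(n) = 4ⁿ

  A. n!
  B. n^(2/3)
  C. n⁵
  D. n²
C

We need g(n) with 2n³ = o(g(n)) and g(n) = o(4ⁿ), i.e. O(n³) ≺ g ≺ O(4ⁿ).
Check each option:
  A. n! — O(n!) does not grow strictly slower than h(n)
  B. n^(2/3) — O(n^(2/3)) does not grow strictly faster than f(n)
  C. n⁵ — O(n⁵) is strictly between O(n³) and O(4ⁿ) ✓
  D. n² — O(n²) does not grow strictly faster than f(n)

Only option C (n⁵) lies strictly between.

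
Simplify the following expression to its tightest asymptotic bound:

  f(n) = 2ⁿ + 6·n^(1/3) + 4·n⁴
Θ(2ⁿ)

Order the terms by growth rate: 6·n^(1/3) ≺ 4·n⁴ ≺ 2ⁿ.
The fastest-growing term 2ⁿ dominates as n → ∞; dropping its constant factor gives Θ(2ⁿ).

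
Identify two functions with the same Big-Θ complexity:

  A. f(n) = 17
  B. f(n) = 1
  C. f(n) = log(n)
A and B

Examining each function:
  A. 17 is O(1)
  B. 1 is O(1)
  C. log(n) is O(log n)

Functions A and B both have the same complexity class.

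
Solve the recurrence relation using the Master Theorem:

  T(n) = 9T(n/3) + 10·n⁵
Θ(n⁵)

Master Theorem: a = 9, b = 3, f(n) = 10·n⁵.
Compute the critical exponent d = log₃(9) = 2.
Compare f(n) = Θ(n⁵) against n^d:
  k = 5 > d = 2, so f(n) = Ω(n^(d+ε)) — Case 3.
  Regularity: a·(n/b)^5/n^5 = a/b^5 = 9/243 < 1 ✓.
  The top-level work dominates: T(n) = Θ(f(n)) = Θ(n⁵).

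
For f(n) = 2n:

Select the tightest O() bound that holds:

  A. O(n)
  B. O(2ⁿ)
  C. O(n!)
A

f(n) = 2n is O(n).
All listed options are valid Big-O bounds (upper bounds),
but O(n) is the tightest (smallest valid bound).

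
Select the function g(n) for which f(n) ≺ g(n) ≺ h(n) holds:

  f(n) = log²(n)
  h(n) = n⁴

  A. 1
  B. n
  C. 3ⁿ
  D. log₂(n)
B

We need g(n) with log²(n) = o(g(n)) and g(n) = o(n⁴), i.e. O(log² n) ≺ g ≺ O(n⁴).
Check each option:
  A. 1 — O(1) does not grow strictly faster than f(n)
  B. n — O(n) is strictly between O(log² n) and O(n⁴) ✓
  C. 3ⁿ — O(3ⁿ) does not grow strictly slower than h(n)
  D. log₂(n) — O(log n) does not grow strictly faster than f(n)

Only option B (n) lies strictly between.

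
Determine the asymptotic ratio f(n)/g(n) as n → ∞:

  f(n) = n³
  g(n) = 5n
∞

Since n³ (O(n³)) grows faster than 5n (O(n)),
the ratio f(n)/g(n) → ∞ as n → ∞.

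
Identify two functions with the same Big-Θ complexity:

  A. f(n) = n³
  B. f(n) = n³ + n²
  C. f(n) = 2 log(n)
A and B

Examining each function:
  A. n³ is O(n³)
  B. n³ + n² is O(n³)
  C. 2 log(n) is O(log n)

Functions A and B both have the same complexity class.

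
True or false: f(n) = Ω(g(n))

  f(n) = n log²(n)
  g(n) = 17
True

f(n) = n log²(n) is O(n log² n), and g(n) = 17 is O(1).
Since O(n log² n) grows at least as fast as O(1), f(n) = Ω(g(n)) is true.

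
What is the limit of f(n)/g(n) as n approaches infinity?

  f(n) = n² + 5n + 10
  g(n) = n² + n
1

Since n² + 5n + 10 and n² + n have the same growth rate (O(n²)),
the ratio converges to a constant: 1.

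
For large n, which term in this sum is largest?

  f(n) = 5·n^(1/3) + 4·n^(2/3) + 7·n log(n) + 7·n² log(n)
7·n² log(n)

Looking at each term:
  - 5·n^(1/3) is O(n^(1/3))
  - 4·n^(2/3) is O(n^(2/3))
  - 7·n log(n) is O(n log n)
  - 7·n² log(n) is O(n² log n)

The term 7·n² log(n) (O(n² log n)) grows fastest and dominates all others.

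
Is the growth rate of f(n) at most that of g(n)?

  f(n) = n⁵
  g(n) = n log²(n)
False

f(n) = n⁵ is O(n⁵), and g(n) = n log²(n) is O(n log² n).
Since O(n⁵) grows faster than O(n log² n), f(n) = O(g(n)) is false.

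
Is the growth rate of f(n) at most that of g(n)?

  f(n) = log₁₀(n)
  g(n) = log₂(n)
True

f(n) = log₁₀(n) and g(n) = log₂(n) are both O(log n).
Big-O permits equal growth rates (f ≤ c·g for some c), so f(n) = O(g(n)) is true.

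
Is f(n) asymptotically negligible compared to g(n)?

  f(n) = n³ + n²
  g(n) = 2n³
False

f(n) = n³ + n² is O(n³), and g(n) = 2n³ is O(n³).
Since they have the same growth rate, f(n) = o(g(n)) is false.
(f = o(g) requires f to grow strictly slower, not equal.)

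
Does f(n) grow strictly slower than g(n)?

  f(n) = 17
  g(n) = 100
False

f(n) = 17 is O(1), and g(n) = 100 is O(1).
Since they have the same growth rate, f(n) = o(g(n)) is false.
(f = o(g) requires f to grow strictly slower, not equal.)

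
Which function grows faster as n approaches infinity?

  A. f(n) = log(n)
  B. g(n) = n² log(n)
B

f(n) = log(n) is O(log n), while g(n) = n² log(n) is O(n² log n).
Since O(n² log n) grows faster than O(log n), g(n) dominates.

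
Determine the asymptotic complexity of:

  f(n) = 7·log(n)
O(log n)

The dominant term in 7·log(n) is 7·log(n), which is Θ(log n).
Constants are absorbed, so the tightest bound is O(log n).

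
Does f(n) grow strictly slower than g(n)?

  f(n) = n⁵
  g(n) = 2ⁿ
True

f(n) = n⁵ is O(n⁵), and g(n) = 2ⁿ is O(2ⁿ).
Since O(n⁵) grows strictly slower than O(2ⁿ), f(n) = o(g(n)) is true.
This means lim(n→∞) f(n)/g(n) = 0.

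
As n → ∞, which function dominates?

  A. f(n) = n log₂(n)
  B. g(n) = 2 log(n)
A

f(n) = n log₂(n) is O(n log n), while g(n) = 2 log(n) is O(log n).
Since O(n log n) grows faster than O(log n), f(n) dominates.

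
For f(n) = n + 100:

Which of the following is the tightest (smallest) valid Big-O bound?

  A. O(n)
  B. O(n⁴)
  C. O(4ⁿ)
A

f(n) = n + 100 is O(n).
All listed options are valid Big-O bounds (upper bounds),
but O(n) is the tightest (smallest valid bound).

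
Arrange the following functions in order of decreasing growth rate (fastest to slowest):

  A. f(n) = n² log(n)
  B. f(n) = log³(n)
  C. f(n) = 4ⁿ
C > A > B

Comparing growth rates:
C = 4ⁿ is O(4ⁿ)
A = n² log(n) is O(n² log n)
B = log³(n) is O(log³ n)

Therefore, the order from fastest to slowest is: C > A > B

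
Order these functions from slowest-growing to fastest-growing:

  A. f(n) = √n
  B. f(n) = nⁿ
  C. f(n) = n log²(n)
A < C < B

Comparing growth rates:
A = √n is O(√n)
C = n log²(n) is O(n log² n)
B = nⁿ is O(nⁿ)

Therefore, the order from slowest to fastest is: A < C < B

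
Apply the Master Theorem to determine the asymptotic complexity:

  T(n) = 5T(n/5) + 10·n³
Θ(n³)

Master Theorem: a = 5, b = 5, f(n) = 10·n³.
Compute the critical exponent d = log₅(5) = 1.
Compare f(n) = Θ(n³) against n^d:
  k = 3 > d = 1, so f(n) = Ω(n^(d+ε)) — Case 3.
  Regularity: a·(n/b)^3/n^3 = a/b^3 = 5/125 < 1 ✓.
  The top-level work dominates: T(n) = Θ(f(n)) = Θ(n³).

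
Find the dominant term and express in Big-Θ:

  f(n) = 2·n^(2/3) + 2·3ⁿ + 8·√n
Θ(3ⁿ)

Order the terms by growth rate: 8·√n ≺ 2·n^(2/3) ≺ 2·3ⁿ.
The fastest-growing term 2·3ⁿ dominates as n → ∞; dropping its constant factor gives Θ(3ⁿ).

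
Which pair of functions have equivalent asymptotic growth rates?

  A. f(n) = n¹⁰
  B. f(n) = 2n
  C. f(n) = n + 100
B and C

Examining each function:
  A. n¹⁰ is O(n¹⁰)
  B. 2n is O(n)
  C. n + 100 is O(n)

Functions B and C both have the same complexity class.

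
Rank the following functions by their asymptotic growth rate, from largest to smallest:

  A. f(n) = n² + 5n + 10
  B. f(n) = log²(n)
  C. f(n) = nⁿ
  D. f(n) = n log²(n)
C > A > D > B

Comparing growth rates:
C = nⁿ is O(nⁿ)
A = n² + 5n + 10 is O(n²)
D = n log²(n) is O(n log² n)
B = log²(n) is O(log² n)

Therefore, the order from fastest to slowest is: C > A > D > B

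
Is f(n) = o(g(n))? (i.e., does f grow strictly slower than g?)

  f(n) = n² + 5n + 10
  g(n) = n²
False

f(n) = n² + 5n + 10 is O(n²), and g(n) = n² is O(n²).
Since they have the same growth rate, f(n) = o(g(n)) is false.
(f = o(g) requires f to grow strictly slower, not equal.)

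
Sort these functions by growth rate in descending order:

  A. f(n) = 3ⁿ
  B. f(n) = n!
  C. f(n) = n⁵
B > A > C

Comparing growth rates:
B = n! is O(n!)
A = 3ⁿ is O(3ⁿ)
C = n⁵ is O(n⁵)

Therefore, the order from fastest to slowest is: B > A > C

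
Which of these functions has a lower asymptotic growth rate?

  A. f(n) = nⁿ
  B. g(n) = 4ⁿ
B

f(n) = nⁿ is O(nⁿ), while g(n) = 4ⁿ is O(4ⁿ).
Since O(4ⁿ) grows slower than O(nⁿ), g(n) is dominated.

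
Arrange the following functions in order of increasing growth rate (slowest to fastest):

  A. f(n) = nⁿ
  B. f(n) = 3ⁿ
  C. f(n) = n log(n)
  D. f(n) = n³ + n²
C < D < B < A

Comparing growth rates:
C = n log(n) is O(n log n)
D = n³ + n² is O(n³)
B = 3ⁿ is O(3ⁿ)
A = nⁿ is O(nⁿ)

Therefore, the order from slowest to fastest is: C < D < B < A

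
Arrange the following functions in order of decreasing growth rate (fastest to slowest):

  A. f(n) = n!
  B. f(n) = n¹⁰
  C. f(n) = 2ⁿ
A > C > B

Comparing growth rates:
A = n! is O(n!)
C = 2ⁿ is O(2ⁿ)
B = n¹⁰ is O(n¹⁰)

Therefore, the order from fastest to slowest is: A > C > B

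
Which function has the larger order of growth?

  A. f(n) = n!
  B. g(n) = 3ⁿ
A

f(n) = n! is O(n!), while g(n) = 3ⁿ is O(3ⁿ).
Since O(n!) grows faster than O(3ⁿ), f(n) dominates.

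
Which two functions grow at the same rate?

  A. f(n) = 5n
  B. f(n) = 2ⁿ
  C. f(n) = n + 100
A and C

Examining each function:
  A. 5n is O(n)
  B. 2ⁿ is O(2ⁿ)
  C. n + 100 is O(n)

Functions A and C both have the same complexity class.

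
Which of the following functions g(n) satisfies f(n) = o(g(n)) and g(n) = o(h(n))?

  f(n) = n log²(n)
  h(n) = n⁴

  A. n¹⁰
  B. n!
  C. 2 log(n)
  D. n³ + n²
D

We need g(n) with n log²(n) = o(g(n)) and g(n) = o(n⁴), i.e. O(n log² n) ≺ g ≺ O(n⁴).
Check each option:
  A. n¹⁰ — O(n¹⁰) does not grow strictly slower than h(n)
  B. n! — O(n!) does not grow strictly slower than h(n)
  C. 2 log(n) — O(log n) does not grow strictly faster than f(n)
  D. n³ + n² — O(n³) is strictly between O(n log² n) and O(n⁴) ✓

Only option D (n³ + n²) lies strictly between.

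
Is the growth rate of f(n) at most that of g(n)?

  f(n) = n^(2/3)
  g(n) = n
True

f(n) = n^(2/3) is O(n^(2/3)), and g(n) = n is O(n).
Since O(n^(2/3)) ⊆ O(n) (f grows no faster than g), f(n) = O(g(n)) is true.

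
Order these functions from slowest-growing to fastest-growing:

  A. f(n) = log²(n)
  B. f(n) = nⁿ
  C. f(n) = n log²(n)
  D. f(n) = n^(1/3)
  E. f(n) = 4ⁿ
A < D < C < E < B

Comparing growth rates:
A = log²(n) is O(log² n)
D = n^(1/3) is O(n^(1/3))
C = n log²(n) is O(n log² n)
E = 4ⁿ is O(4ⁿ)
B = nⁿ is O(nⁿ)

Therefore, the order from slowest to fastest is: A < D < C < E < B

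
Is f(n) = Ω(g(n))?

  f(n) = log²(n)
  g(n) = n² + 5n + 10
False

f(n) = log²(n) is O(log² n), and g(n) = n² + 5n + 10 is O(n²).
Since O(log² n) grows slower than O(n²), f(n) = Ω(g(n)) is false.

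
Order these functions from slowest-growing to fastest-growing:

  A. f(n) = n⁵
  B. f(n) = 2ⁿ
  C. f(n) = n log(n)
C < A < B

Comparing growth rates:
C = n log(n) is O(n log n)
A = n⁵ is O(n⁵)
B = 2ⁿ is O(2ⁿ)

Therefore, the order from slowest to fastest is: C < A < B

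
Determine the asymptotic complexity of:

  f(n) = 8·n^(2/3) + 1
O(n^(2/3))

The dominant term in 8·n^(2/3) + 1 is 8·n^(2/3), which is Θ(n^(2/3)).
Lower-order terms (1) are asymptotically negligible.
Constants are absorbed, so the tightest bound is O(n^(2/3)).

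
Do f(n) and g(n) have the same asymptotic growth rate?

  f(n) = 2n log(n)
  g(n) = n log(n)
True

f(n) = 2n log(n) and g(n) = n log(n) are both O(n log n).
Since they have the same asymptotic growth rate, f(n) = Θ(g(n)) is true.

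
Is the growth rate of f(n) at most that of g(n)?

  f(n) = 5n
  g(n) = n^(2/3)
False

f(n) = 5n is O(n), and g(n) = n^(2/3) is O(n^(2/3)).
Since O(n) grows faster than O(n^(2/3)), f(n) = O(g(n)) is false.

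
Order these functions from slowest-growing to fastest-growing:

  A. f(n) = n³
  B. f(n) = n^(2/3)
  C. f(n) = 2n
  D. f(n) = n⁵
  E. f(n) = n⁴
B < C < A < E < D

Comparing growth rates:
B = n^(2/3) is O(n^(2/3))
C = 2n is O(n)
A = n³ is O(n³)
E = n⁴ is O(n⁴)
D = n⁵ is O(n⁵)

Therefore, the order from slowest to fastest is: B < C < A < E < D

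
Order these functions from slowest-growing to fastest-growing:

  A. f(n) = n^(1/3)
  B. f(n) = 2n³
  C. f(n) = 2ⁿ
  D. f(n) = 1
D < A < B < C

Comparing growth rates:
D = 1 is O(1)
A = n^(1/3) is O(n^(1/3))
B = 2n³ is O(n³)
C = 2ⁿ is O(2ⁿ)

Therefore, the order from slowest to fastest is: D < A < B < C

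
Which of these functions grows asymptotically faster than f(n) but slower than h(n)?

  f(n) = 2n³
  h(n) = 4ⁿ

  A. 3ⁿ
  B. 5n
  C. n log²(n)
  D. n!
A

We need g(n) with 2n³ = o(g(n)) and g(n) = o(4ⁿ), i.e. O(n³) ≺ g ≺ O(4ⁿ).
Check each option:
  A. 3ⁿ — O(3ⁿ) is strictly between O(n³) and O(4ⁿ) ✓
  B. 5n — O(n) does not grow strictly faster than f(n)
  C. n log²(n) — O(n log² n) does not grow strictly faster than f(n)
  D. n! — O(n!) does not grow strictly slower than h(n)

Only option A (3ⁿ) lies strictly between.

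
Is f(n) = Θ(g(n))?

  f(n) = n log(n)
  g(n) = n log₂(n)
True

f(n) = n log(n) and g(n) = n log₂(n) are both O(n log n).
Since they have the same asymptotic growth rate, f(n) = Θ(g(n)) is true.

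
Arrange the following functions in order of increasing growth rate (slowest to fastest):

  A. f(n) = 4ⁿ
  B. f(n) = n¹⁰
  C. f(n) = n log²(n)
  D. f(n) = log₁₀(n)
D < C < B < A

Comparing growth rates:
D = log₁₀(n) is O(log n)
C = n log²(n) is O(n log² n)
B = n¹⁰ is O(n¹⁰)
A = 4ⁿ is O(4ⁿ)

Therefore, the order from slowest to fastest is: D < C < B < A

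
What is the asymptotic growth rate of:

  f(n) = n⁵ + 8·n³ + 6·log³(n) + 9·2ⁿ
Θ(2ⁿ)

Order the terms by growth rate: 6·log³(n) ≺ 8·n³ ≺ n⁵ ≺ 9·2ⁿ.
The fastest-growing term 9·2ⁿ dominates as n → ∞; dropping its constant factor gives Θ(2ⁿ).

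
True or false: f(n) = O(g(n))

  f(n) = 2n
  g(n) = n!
True

f(n) = 2n is O(n), and g(n) = n! is O(n!).
Since O(n) ⊆ O(n!) (f grows no faster than g), f(n) = O(g(n)) is true.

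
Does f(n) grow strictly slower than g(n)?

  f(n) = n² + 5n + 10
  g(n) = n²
False

f(n) = n² + 5n + 10 is O(n²), and g(n) = n² is O(n²).
Since they have the same growth rate, f(n) = o(g(n)) is false.
(f = o(g) requires f to grow strictly slower, not equal.)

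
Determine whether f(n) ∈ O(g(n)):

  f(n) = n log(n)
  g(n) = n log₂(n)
True

f(n) = n log(n) and g(n) = n log₂(n) are both O(n log n).
Big-O permits equal growth rates (f ≤ c·g for some c), so f(n) = O(g(n)) is true.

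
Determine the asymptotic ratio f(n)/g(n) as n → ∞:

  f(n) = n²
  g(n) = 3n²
1/3

Since n² and 3n² have the same growth rate (O(n²)),
the ratio converges to a constant: 1/3.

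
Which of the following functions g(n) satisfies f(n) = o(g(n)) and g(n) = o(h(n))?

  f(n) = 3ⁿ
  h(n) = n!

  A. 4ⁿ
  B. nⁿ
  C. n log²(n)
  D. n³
A

We need g(n) with 3ⁿ = o(g(n)) and g(n) = o(n!), i.e. O(3ⁿ) ≺ g ≺ O(n!).
Check each option:
  A. 4ⁿ — O(4ⁿ) is strictly between O(3ⁿ) and O(n!) ✓
  B. nⁿ — O(nⁿ) does not grow strictly slower than h(n)
  C. n log²(n) — O(n log² n) does not grow strictly faster than f(n)
  D. n³ — O(n³) does not grow strictly faster than f(n)

Only option A (4ⁿ) lies strictly between.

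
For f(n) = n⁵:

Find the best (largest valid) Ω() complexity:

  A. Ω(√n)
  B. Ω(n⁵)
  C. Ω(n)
B

f(n) = n⁵ is Ω(n⁵).
All listed options are valid Big-Ω bounds (lower bounds),
but Ω(n⁵) is the tightest (largest valid bound).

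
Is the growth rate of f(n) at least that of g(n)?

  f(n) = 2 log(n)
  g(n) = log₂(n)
True

f(n) = 2 log(n) and g(n) = log₂(n) are both O(log n).
Big-Ω permits equal growth rates (f ≥ c·g for some c > 0), so f(n) = Ω(g(n)) is true.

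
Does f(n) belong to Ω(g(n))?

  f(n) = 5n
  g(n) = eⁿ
False

f(n) = 5n is O(n), and g(n) = eⁿ is O(eⁿ).
Since O(n) grows slower than O(eⁿ), f(n) = Ω(g(n)) is false.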